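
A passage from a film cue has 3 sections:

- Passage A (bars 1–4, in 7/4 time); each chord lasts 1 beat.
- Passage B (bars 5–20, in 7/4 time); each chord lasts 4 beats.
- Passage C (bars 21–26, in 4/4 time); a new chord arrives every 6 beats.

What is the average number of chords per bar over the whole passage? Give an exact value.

30/13 chords per bar

A: 4 bars of 7 beats is 28 beats; at 1 beat each that's 28 chords.
B: 16 bars of 7 beats is 112 beats; at 4 beats each that's 28 chords.
C: 6 bars of 4 beats is 24 beats; at 6 beats each that's 4 chords.
Overall: 60 chords over 26 bars → 60/26 = 30/13 chords per bar.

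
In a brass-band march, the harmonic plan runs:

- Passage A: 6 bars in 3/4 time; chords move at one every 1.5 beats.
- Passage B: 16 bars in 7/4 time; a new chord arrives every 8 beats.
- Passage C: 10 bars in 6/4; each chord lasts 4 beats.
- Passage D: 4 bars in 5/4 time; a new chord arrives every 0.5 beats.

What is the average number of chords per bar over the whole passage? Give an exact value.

2.25 chords per bar

A: 6 × 3 = 18 beats ÷ 1.5 = 12 chords.
B: 16 × 7 = 112 beats ÷ 8 = 14 chords.
C: 10 × 6 = 60 beats ÷ 4 = 15 chords.
D: 4 × 5 = 20 beats ÷ 0.5 = 40 chords.
Overall: 81 chords over 36 bars → 81/36 = 2.25 chords per bar.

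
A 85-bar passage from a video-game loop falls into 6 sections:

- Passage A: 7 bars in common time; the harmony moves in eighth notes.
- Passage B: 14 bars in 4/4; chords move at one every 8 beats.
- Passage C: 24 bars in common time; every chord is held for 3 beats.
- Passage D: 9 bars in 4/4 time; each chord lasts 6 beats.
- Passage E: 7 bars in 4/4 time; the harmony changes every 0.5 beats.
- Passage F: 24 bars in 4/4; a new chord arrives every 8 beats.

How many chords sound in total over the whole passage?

A: 7·4 = 28 beats, 28/0.5 = 56 chords.
B: 14·4 = 56 beats, 56/8 = 7 chords.
C: 24·4 = 96 beats, 96/3 = 32 chords.
D: 9·4 = 36 beats, 36/6 = 6 chords.
E: 7·4 = 28 beats, 28/0.5 = 56 chords.
F: 24·4 = 96 beats, 96/8 = 12 chords.
Total: 56 + 7 + 32 + 6 + 56 + 12 = 169.

169 chords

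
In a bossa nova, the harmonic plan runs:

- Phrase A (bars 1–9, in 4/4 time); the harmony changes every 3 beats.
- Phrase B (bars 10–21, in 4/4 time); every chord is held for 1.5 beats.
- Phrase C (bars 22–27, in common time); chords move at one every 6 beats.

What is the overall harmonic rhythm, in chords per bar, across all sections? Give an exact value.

16/9 chords per bar

A: 9 × 4 = 36 beats ÷ 3 = 12 chords.
B: 12 × 4 = 48 beats ÷ 1.5 = 32 chords.
C: 6 × 4 = 24 beats ÷ 6 = 4 chords.
Overall: 48 chords over 27 bars → 48/27 = 16/9 chords per bar.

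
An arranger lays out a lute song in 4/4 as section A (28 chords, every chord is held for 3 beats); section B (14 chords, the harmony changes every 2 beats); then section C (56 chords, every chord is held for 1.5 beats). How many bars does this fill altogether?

49 bars

A: 28 × 3 = 84 beats = 21 bars.
B: 14 × 2 = 28 beats = 7 bars.
C: 56 × 1.5 = 84 beats = 21 bars.
Total: 21 + 7 + 21 = 49 bars.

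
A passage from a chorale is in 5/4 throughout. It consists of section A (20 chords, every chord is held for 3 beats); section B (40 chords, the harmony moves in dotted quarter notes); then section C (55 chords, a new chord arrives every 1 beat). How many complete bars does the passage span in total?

A: 20 × 3 = 60 beats = 12 bars.
B: 40 × 1.5 = 60 beats = 12 bars.
C: 55 × 1 = 55 beats = 11 bars.
Total: 12 + 12 + 11 = 35 bars.

35 bars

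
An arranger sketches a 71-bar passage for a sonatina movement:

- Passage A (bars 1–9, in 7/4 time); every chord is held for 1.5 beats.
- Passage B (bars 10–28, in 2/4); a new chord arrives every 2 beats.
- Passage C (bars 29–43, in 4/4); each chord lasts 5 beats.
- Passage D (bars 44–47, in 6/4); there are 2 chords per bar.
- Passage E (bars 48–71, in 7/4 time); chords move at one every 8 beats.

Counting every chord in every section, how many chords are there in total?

A has 63 beats and chords last 1.5 each, so 42 chords.
B has 38 beats and chords last 2 each, so 19 chords.
C has 60 beats and chords last 5 each, so 12 chords.
D has 24 beats and chords last 3 each, so 8 chords.
E has 168 beats and chords last 8 each, so 21 chords.
Total: 42 + 19 + 12 + 8 + 21 = 102.

102 chords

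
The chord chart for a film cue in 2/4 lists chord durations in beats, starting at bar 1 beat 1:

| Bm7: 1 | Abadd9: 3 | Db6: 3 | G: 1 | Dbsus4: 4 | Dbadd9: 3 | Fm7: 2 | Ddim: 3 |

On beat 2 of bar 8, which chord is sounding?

Beat 2 of bar 8 is beat (8−1)×2 + 2 = 16 overall.
Running totals: Bm7 ends at 1, Abadd9 ends at 4, Db6 ends at 7, G ends at 8, Dbsus4 ends at 12, Dbadd9 ends at 15, Fm7 ends at 17.
Beat 16 falls within Fm7.

Fm7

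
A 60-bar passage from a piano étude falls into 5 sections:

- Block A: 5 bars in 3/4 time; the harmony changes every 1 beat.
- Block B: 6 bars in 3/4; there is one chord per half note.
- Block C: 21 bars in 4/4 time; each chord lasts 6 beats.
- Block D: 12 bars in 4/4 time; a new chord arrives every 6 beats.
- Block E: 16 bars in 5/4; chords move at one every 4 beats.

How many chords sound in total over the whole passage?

66 chords

A: 5·3 = 15 beats, 15/1 = 15 chords.
B: 6·3 = 18 beats, 18/2 = 9 chords.
C: 21·4 = 84 beats, 84/6 = 14 chords.
D: 12·4 = 48 beats, 48/6 = 8 chords.
E: 16·5 = 80 beats, 80/4 = 20 chords.
Total: 15 + 9 + 14 + 8 + 20 = 66.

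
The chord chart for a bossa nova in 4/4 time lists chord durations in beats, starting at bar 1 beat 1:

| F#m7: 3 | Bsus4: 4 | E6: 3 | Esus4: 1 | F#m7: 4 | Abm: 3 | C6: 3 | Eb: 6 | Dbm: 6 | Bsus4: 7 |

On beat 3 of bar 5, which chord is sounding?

Beat 3 of bar 5 is beat (5−1)×4 + 3 = 19 overall.
Running totals: F#m7 ends at 3, Bsus4 ends at 7, E6 ends at 10, Esus4 ends at 11, F#m7 ends at 15, Abm ends at 18, C6 ends at 21.
Beat 19 falls within C6.

C6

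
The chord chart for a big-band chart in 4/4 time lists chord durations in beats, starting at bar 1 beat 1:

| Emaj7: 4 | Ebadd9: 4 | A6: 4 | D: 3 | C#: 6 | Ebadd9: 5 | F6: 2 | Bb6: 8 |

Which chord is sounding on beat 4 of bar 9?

Beat 4 of bar 9 is beat (9−1)×4 + 4 = 36 overall.
Running totals: Emaj7 ends at 4, Ebadd9 ends at 8, A6 ends at 12, D ends at 15, C# ends at 21, Ebadd9 ends at 26, F6 ends at 28, Bb6 ends at 36.
Beat 36 falls within Bb6.

Bb6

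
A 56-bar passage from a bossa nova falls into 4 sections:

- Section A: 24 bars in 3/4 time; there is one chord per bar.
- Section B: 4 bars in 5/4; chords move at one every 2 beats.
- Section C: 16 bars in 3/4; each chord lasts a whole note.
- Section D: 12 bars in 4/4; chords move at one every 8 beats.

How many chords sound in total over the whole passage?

A: 24·3 = 72 beats, 72/3 = 24 chords.
B: 4·5 = 20 beats, 20/2 = 10 chords.
C: 16·3 = 48 beats, 48/4 = 12 chords.
D: 12·4 = 48 beats, 48/8 = 6 chords.
Total: 24 + 10 + 12 + 6 = 52.

52 chords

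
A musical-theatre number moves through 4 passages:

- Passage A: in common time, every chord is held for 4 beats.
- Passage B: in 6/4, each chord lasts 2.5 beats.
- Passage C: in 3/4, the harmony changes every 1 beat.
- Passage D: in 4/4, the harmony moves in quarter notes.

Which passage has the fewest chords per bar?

A: 4/4 = 1 chord/bar.
B: 6/2.5 = 2.4 chords/bar.
C: 3/1 = 3 chords/bar.
D: 4/1 = 4 chords/bar.
Slowest is A at 1 chords/bar.

Passage A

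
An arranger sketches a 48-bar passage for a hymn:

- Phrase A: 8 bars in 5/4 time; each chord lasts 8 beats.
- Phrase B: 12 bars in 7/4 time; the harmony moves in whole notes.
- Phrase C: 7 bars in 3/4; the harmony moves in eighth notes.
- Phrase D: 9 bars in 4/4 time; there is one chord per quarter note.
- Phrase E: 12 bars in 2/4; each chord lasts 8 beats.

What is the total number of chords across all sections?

107 chords

A has 40 beats and chords last 8 each, so 5 chords.
B has 84 beats and chords last 4 each, so 21 chords.
C has 21 beats and chords last 0.5 each, so 42 chords.
D has 36 beats and chords last 1 each, so 36 chords.
E has 24 beats and chords last 8 each, so 3 chords.
Total: 5 + 21 + 42 + 36 + 3 = 107.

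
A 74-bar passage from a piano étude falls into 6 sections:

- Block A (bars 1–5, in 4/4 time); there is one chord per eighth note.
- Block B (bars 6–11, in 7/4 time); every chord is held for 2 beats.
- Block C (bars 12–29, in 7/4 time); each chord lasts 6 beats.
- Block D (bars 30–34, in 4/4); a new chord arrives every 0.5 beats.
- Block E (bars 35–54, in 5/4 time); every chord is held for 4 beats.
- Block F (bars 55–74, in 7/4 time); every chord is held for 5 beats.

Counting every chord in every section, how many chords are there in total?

A: 5·4 = 20 beats, 20/0.5 = 40 chords.
B: 6·7 = 42 beats, 42/2 = 21 chords.
C: 18·7 = 126 beats, 126/6 = 21 chords.
D: 5·4 = 20 beats, 20/0.5 = 40 chords.
E: 20·5 = 100 beats, 100/4 = 25 chords.
F: 20·7 = 140 beats, 140/5 = 28 chords.
Total: 40 + 21 + 21 + 40 + 25 + 28 = 175.

175 chords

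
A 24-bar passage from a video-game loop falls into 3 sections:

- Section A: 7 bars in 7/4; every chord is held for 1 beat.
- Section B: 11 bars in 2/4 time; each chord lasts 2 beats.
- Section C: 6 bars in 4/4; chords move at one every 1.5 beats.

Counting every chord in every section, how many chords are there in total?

76 chords

A: 7·7 = 49 beats, 49/1 = 49 chords.
B: 11·2 = 22 beats, 22/2 = 11 chords.
C: 6·4 = 24 beats, 24/1.5 = 16 chords.
Total: 49 + 11 + 16 = 76.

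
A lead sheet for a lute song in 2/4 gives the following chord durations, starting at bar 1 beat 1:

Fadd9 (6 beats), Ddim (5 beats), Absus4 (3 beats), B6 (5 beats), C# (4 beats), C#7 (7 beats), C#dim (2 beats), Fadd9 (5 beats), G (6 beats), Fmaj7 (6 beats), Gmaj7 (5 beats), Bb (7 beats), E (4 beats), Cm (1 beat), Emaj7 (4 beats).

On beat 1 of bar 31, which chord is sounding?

Beat 1 of bar 31 is beat (31−1)×2 + 1 = 61 overall.
Running totals: Fadd9 ends at 6, Ddim ends at 11, Absus4 ends at 14, B6 ends at 19, C# ends at 23, C#7 ends at 30, C#dim ends at 32, Fadd9 ends at 37, G ends at 43, Fmaj7 ends at 49, Gmaj7 ends at 54, Bb ends at 61.
Beat 61 falls within Bb.

Bb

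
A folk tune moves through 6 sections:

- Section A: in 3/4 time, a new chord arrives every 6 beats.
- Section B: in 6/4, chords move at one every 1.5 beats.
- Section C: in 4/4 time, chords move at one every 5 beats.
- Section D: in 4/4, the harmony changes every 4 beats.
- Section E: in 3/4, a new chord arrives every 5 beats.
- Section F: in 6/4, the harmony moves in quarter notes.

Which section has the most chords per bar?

A: 3/6 = 0.5 chords/bar.
B: 6/1.5 = 4 chords/bar.
C: 4/5 = 0.8 chords/bar.
D: 4/4 = 1 chord/bar.
E: 3/5 = 0.6 chords/bar.
F: 6/1 = 6 chords/bar.
Fastest is F at 6 chords/bar.

Section F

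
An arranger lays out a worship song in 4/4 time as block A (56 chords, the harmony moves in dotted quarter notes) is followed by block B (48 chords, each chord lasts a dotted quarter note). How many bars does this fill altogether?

A: 56 × 1.5 = 84 beats = 21 bars.
B: 48 × 1.5 = 72 beats = 18 bars.
Total: 21 + 18 = 39 bars.

39 bars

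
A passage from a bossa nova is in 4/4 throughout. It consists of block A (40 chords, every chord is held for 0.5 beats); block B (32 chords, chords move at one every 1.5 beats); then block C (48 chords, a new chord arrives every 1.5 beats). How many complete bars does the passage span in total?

35 bars

A: 40 × 0.5 = 20 beats = 5 bars.
B: 32 × 1.5 = 48 beats = 12 bars.
C: 48 × 1.5 = 72 beats = 18 bars.
Total: 5 + 12 + 18 = 35 bars.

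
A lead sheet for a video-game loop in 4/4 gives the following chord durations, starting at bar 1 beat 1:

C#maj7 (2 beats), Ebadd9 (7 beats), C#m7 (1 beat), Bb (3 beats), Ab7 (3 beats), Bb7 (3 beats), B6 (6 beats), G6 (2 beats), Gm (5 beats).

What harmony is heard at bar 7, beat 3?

G6

Beat 3 of bar 7 is beat (7−1)×4 + 3 = 27 overall.
Running totals: C#maj7 ends at 2, Ebadd9 ends at 9, C#m7 ends at 10, Bb ends at 13, Ab7 ends at 16, Bb7 ends at 19, B6 ends at 25, G6 ends at 27.
Beat 27 falls within G6.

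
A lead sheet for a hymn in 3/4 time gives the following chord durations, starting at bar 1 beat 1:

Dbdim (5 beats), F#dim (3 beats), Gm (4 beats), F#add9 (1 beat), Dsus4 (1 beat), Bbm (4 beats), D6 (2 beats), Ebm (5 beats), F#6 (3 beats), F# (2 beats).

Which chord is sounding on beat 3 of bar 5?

Bbm

Beat 3 of bar 5 is beat (5−1)×3 + 3 = 15 overall.
Running totals: Dbdim ends at 5, F#dim ends at 8, Gm ends at 12, F#add9 ends at 13, Dsus4 ends at 14, Bbm ends at 18.
Beat 15 falls within Bbm.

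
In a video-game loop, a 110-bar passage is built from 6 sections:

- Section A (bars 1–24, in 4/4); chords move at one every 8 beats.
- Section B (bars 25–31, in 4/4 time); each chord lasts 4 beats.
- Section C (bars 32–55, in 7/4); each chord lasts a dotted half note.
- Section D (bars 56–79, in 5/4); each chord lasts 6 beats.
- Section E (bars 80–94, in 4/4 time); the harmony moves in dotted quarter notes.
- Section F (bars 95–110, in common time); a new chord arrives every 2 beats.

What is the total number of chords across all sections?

167 chords

A has 96 beats and chords last 8 each, so 12 chords.
B has 28 beats and chords last 4 each, so 7 chords.
C has 168 beats and chords last 3 each, so 56 chords.
D has 120 beats and chords last 6 each, so 20 chords.
E has 60 beats and chords last 1.5 each, so 40 chords.
F has 64 beats and chords last 2 each, so 32 chords.
Total: 12 + 7 + 56 + 20 + 40 + 32 = 167.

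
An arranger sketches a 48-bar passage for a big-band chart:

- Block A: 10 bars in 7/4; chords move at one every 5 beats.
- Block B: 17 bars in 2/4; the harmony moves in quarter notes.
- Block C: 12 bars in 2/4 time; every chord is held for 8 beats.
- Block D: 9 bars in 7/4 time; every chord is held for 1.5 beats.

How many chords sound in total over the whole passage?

93 chords

A: 10 bars × 7 beats = 70 beats; 5 beats/chord → 14 chords.
B: 17 bars × 2 beats = 34 beats; 1 beat/chord → 34 chords.
C: 12 bars × 2 beats = 24 beats; 8 beats/chord → 3 chords.
D: 9 bars × 7 beats = 63 beats; 1.5 beats/chord → 42 chords.
Total: 14 + 34 + 3 + 42 = 93.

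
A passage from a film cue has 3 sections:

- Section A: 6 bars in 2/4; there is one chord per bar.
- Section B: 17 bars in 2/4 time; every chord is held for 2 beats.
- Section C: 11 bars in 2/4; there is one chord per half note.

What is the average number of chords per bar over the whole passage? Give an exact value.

1 chords per bar

A: 6 bars of 2 beats is 12 beats; at 2 beats each that's 6 chords.
B: 17 bars of 2 beats is 34 beats; at 2 beats each that's 17 chords.
C: 11 bars of 2 beats is 22 beats; at 2 beats each that's 11 chords.
Overall: 34 chords over 34 bars → 34/34 = 1 chords per bar.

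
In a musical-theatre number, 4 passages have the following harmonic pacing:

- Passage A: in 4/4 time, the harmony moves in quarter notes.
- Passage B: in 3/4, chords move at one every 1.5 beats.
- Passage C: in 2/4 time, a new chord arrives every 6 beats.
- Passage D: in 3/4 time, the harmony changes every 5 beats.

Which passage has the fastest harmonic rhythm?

Passage A

A: 4 beats/bar ÷ 1 beat/chord = 4 chords/bar.
B: 3 beats/bar ÷ 1.5 beats/chord = 2 chords/bar.
C: 2 beats/bar ÷ 6 beats/chord = 1/3 chords/bar.
D: 3 beats/bar ÷ 5 beats/chord = 0.6 chords/bar.
Fastest is A at 4 chords/bar.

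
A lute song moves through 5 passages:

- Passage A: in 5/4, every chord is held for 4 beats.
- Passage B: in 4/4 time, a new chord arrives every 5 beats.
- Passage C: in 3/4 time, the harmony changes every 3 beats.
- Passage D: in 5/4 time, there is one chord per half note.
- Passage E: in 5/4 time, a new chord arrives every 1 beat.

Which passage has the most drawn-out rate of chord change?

Passage B

A: each chord is 4 beats in 5/4, so 1.25 per bar.
B: each chord is 5 beats in 4/4, so 0.8 per bar.
C: each chord is 3 beats in 3/4, so 1 per bar.
D: each chord is 2 beats in 5/4, so 2.5 per bar.
E: each chord is 1 beat in 5/4, so 5 per bar.
Slowest is B at 0.8 chords/bar.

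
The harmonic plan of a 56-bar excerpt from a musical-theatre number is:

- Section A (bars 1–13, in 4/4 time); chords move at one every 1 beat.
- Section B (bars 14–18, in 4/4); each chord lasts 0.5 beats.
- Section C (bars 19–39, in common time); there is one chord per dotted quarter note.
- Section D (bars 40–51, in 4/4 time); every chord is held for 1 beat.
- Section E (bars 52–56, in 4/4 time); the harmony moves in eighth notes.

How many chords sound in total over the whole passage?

A has 52 beats and chords last 1 each, so 52 chords.
B has 20 beats and chords last 0.5 each, so 40 chords.
C has 84 beats and chords last 1.5 each, so 56 chords.
D has 48 beats and chords last 1 each, so 48 chords.
E has 20 beats and chords last 0.5 each, so 40 chords.
Total: 52 + 40 + 56 + 48 + 40 = 236.

236 chords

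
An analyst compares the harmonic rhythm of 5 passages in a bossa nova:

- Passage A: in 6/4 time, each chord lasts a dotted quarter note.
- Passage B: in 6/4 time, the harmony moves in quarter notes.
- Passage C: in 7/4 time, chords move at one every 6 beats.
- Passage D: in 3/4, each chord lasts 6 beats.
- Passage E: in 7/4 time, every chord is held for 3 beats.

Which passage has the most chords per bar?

Passage B

A: 6/1.5 = 4 chords/bar.
B: 6/1 = 6 chords/bar.
C: 7/6 = 7/6 chords/bar.
D: 3/6 = 0.5 chords/bar.
E: 7/3 = 7/3 chords/bar.
Fastest is B at 6 chords/bar.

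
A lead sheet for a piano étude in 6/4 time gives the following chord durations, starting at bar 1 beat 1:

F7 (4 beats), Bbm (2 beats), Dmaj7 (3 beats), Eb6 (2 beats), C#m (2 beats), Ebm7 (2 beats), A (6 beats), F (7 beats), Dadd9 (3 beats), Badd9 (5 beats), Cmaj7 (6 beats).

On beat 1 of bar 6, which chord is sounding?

Dadd9

Beat 1 of bar 6 is beat (6−1)×6 + 1 = 31 overall.
Running totals: F7 ends at 4, Bbm ends at 6, Dmaj7 ends at 9, Eb6 ends at 11, C#m ends at 13, Ebm7 ends at 15, A ends at 21, F ends at 28, Dadd9 ends at 31.
Beat 31 falls within Dadd9.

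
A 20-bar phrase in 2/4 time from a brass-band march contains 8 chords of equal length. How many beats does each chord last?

5 beats

20 bars × 2 beats/bar = 40 beats total.
40 beats ÷ 8 chords = 5 beats per chord.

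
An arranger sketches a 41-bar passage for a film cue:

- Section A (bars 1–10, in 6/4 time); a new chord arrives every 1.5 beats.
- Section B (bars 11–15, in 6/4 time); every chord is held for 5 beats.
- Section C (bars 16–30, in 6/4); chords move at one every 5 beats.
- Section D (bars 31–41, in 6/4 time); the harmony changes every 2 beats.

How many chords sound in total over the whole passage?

A: 10·6 = 60 beats, 60/1.5 = 40 chords.
B: 5·6 = 30 beats, 30/5 = 6 chords.
C: 15·6 = 90 beats, 90/5 = 18 chords.
D: 11·6 = 66 beats, 66/2 = 33 chords.
Total: 40 + 6 + 18 + 33 = 97.

97 chords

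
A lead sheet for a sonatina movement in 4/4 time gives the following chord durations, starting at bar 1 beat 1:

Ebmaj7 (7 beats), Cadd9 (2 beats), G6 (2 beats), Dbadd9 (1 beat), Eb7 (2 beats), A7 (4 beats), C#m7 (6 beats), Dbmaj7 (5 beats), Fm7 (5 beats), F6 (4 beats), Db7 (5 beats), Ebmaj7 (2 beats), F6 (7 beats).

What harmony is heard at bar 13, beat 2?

Beat 2 of bar 13 is beat (13−1)×4 + 2 = 50 overall.
Running totals: Ebmaj7 ends at 7, Cadd9 ends at 9, G6 ends at 11, Dbadd9 ends at 12, Eb7 ends at 14, A7 ends at 18, C#m7 ends at 24, Dbmaj7 ends at 29, Fm7 ends at 34, F6 ends at 38, Db7 ends at 43, Ebmaj7 ends at 45, F6 ends at 52.
Beat 50 falls within F6.

F6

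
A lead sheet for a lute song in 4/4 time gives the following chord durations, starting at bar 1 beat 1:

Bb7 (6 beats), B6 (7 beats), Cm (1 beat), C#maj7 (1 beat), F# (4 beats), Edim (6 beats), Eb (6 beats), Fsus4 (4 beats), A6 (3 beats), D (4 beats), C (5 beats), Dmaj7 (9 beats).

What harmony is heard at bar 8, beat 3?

Beat 3 of bar 8 is beat (8−1)×4 + 3 = 31 overall.
Running totals: Bb7 ends at 6, B6 ends at 13, Cm ends at 14, C#maj7 ends at 15, F# ends at 19, Edim ends at 25, Eb ends at 31.
Beat 31 falls within Eb.

Eb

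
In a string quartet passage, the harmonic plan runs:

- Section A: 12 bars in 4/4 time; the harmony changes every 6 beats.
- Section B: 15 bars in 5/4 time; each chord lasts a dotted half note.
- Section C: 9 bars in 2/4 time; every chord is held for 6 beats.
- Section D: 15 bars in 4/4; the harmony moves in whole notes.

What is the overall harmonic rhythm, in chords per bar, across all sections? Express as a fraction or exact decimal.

1 chords per bar

A: 12 × 4 = 48 beats ÷ 6 = 8 chords.
B: 15 × 5 = 75 beats ÷ 3 = 25 chords.
C: 9 × 2 = 18 beats ÷ 6 = 3 chords.
D: 15 × 4 = 60 beats ÷ 4 = 15 chords.
Overall: 51 chords over 51 bars → 51/51 = 1 chords per bar.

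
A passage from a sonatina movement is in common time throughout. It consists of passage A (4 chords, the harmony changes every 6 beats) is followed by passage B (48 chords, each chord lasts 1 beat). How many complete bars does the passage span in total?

18 bars

A: 4 × 6 = 24 beats = 6 bars.
B: 48 × 1 = 48 beats = 12 bars.
Total: 6 + 12 = 18 bars.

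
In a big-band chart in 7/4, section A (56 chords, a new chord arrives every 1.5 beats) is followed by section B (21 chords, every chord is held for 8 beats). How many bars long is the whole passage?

36 bars

A: 56 × 1.5 = 84 beats = 12 bars.
B: 21 × 8 = 168 beats = 24 bars.
Total: 12 + 24 = 36 bars.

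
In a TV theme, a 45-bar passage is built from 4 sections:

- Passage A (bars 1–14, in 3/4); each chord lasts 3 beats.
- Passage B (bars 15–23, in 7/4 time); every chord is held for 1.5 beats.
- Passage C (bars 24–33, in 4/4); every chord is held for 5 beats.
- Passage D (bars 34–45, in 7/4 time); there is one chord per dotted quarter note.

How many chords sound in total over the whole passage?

120 chords

A: 14 bars × 3 beats = 42 beats; 3 beats/chord → 14 chords.
B: 9 bars × 7 beats = 63 beats; 1.5 beats/chord → 42 chords.
C: 10 bars × 4 beats = 40 beats; 5 beats/chord → 8 chords.
D: 12 bars × 7 beats = 84 beats; 1.5 beats/chord → 56 chords.
Total: 14 + 42 + 8 + 56 = 120.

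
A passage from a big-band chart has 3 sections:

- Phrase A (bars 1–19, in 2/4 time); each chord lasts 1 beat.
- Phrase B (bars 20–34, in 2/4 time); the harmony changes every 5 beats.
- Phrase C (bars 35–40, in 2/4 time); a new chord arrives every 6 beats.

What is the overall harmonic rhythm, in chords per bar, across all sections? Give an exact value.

1.15 chords per bar

A: 19 bars of 2 beats is 38 beats; at 1 beat each that's 38 chords.
B: 15 bars of 2 beats is 30 beats; at 5 beats each that's 6 chords.
C: 6 bars of 2 beats is 12 beats; at 6 beats each that's 2 chords.
Overall: 46 chords over 40 bars → 46/40 = 1.15 chords per bar.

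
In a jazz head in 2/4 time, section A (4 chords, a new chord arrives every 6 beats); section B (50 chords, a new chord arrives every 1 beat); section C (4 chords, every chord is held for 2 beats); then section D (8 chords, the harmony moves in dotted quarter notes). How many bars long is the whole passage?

A: 4 × 6 = 24 beats = 12 bars.
B: 50 × 1 = 50 beats = 25 bars.
C: 4 × 2 = 8 beats = 4 bars.
D: 8 × 1.5 = 12 beats = 6 bars.
Total: 12 + 25 + 4 + 6 = 47 bars.

47 bars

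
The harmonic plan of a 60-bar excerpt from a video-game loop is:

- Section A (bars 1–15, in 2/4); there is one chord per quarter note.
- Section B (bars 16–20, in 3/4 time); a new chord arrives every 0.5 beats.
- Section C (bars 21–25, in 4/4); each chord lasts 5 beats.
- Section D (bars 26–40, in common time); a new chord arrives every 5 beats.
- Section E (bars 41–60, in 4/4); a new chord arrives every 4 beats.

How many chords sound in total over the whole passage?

A: 15·2 = 30 beats, 30/1 = 30 chords.
B: 5·3 = 15 beats, 15/0.5 = 30 chords.
C: 5·4 = 20 beats, 20/5 = 4 chords.
D: 15·4 = 60 beats, 60/5 = 12 chords.
E: 20·4 = 80 beats, 80/4 = 20 chords.
Total: 30 + 30 + 4 + 12 + 20 = 96.

96 chords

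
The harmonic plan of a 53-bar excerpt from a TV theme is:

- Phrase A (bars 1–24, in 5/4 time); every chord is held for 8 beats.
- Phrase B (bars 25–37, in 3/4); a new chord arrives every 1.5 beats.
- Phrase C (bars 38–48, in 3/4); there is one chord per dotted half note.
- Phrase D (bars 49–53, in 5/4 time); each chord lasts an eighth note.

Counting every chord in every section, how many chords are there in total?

102 chords

A has 120 beats and chords last 8 each, so 15 chords.
B has 39 beats and chords last 1.5 each, so 26 chords.
C has 33 beats and chords last 3 each, so 11 chords.
D has 25 beats and chords last 0.5 each, so 50 chords.
Total: 15 + 26 + 11 + 50 = 102.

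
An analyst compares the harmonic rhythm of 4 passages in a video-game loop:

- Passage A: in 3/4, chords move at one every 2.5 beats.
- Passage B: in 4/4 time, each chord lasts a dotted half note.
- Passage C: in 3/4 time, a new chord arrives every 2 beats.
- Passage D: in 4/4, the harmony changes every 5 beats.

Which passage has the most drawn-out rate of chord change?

Passage D

A: 3 beats/bar ÷ 2.5 beats/chord = 1.2 chords/bar.
B: 4 beats/bar ÷ 3 beats/chord = 4/3 chords/bar.
C: 3 beats/bar ÷ 2 beats/chord = 1.5 chords/bar.
D: 4 beats/bar ÷ 5 beats/chord = 0.8 chords/bar.
Slowest is D at 0.8 chords/bar.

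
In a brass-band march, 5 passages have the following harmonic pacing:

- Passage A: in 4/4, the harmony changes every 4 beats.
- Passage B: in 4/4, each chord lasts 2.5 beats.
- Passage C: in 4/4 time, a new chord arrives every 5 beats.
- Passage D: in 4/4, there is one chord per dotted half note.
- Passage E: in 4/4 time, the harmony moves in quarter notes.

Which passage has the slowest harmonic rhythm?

Passage C

A: each chord is 4 beats in 4/4, so 1 per bar.
B: each chord is 2.5 beats in 4/4, so 1.6 per bar.
C: each chord is 5 beats in 4/4, so 0.8 per bar.
D: each chord is 3 beats in 4/4, so 4/3 per bar.
E: each chord is 1 beat in 4/4, so 4 per bar.
Slowest is C at 0.8 chords/bar.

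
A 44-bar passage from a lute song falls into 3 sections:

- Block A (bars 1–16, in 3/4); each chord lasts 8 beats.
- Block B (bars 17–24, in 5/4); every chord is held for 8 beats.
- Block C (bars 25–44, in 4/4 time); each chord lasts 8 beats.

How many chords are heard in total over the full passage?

21 chords

A has 48 beats and chords last 8 each, so 6 chords.
B has 40 beats and chords last 8 each, so 5 chords.
C has 80 beats and chords last 8 each, so 10 chords.
Total: 6 + 5 + 10 = 21.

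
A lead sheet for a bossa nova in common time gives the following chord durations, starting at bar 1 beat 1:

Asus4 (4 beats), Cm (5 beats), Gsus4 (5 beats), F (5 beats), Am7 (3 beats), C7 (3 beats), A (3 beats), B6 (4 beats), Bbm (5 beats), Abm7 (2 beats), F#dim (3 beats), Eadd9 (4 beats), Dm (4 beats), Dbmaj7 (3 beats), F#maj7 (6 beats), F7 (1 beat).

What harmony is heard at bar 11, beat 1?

Beat 1 of bar 11 is beat (11−1)×4 + 1 = 41 overall.
Running totals: Asus4 ends at 4, Cm ends at 9, Gsus4 ends at 14, F ends at 19, Am7 ends at 22, C7 ends at 25, A ends at 28, B6 ends at 32, Bbm ends at 37, Abm7 ends at 39, F#dim ends at 42.
Beat 41 falls within F#dim.

F#dim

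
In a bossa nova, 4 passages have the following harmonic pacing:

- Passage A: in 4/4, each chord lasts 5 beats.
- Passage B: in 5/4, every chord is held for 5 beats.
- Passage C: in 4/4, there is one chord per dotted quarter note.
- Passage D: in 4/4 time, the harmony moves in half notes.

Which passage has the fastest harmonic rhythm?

Passage C

A: 4 beats/bar ÷ 5 beats/chord = 0.8 chords/bar.
B: 5 beats/bar ÷ 5 beats/chord = 1 chord/bar.
C: 4 beats/bar ÷ 1.5 beats/chord = 8/3 chords/bar.
D: 4 beats/bar ÷ 2 beats/chord = 2 chords/bar.
Fastest is C at 8/3 chords/bar.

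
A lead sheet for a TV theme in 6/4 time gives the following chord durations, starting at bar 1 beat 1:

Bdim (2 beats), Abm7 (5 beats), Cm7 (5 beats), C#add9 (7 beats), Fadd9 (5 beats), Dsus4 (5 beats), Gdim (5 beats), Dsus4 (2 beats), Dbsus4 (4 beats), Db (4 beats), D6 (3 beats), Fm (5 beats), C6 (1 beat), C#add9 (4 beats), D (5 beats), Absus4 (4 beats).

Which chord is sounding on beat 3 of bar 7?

Dbsus4

Beat 3 of bar 7 is beat (7−1)×6 + 3 = 39 overall.
Running totals: Bdim ends at 2, Abm7 ends at 7, Cm7 ends at 12, C#add9 ends at 19, Fadd9 ends at 24, Dsus4 ends at 29, Gdim ends at 34, Dsus4 ends at 36, Dbsus4 ends at 40.
Beat 39 falls within Dbsus4.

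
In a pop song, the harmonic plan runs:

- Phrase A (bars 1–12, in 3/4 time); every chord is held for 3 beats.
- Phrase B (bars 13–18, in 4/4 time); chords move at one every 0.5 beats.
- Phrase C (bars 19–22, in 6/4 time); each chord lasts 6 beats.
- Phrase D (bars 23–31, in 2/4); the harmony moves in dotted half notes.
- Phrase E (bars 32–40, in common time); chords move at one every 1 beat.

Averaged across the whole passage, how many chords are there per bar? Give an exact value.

A: 12 bars of 3 beats is 36 beats; at 3 beats each that's 12 chords.
B: 6 bars of 4 beats is 24 beats; at 0.5 beats each that's 48 chords.
C: 4 bars of 6 beats is 24 beats; at 6 beats each that's 4 chords.
D: 9 bars of 2 beats is 18 beats; at 3 beats each that's 6 chords.
E: 9 bars of 4 beats is 36 beats; at 1 beat each that's 36 chords.
Overall: 106 chords over 40 bars → 106/40 = 2.65 chords per bar.

2.65 chords per bar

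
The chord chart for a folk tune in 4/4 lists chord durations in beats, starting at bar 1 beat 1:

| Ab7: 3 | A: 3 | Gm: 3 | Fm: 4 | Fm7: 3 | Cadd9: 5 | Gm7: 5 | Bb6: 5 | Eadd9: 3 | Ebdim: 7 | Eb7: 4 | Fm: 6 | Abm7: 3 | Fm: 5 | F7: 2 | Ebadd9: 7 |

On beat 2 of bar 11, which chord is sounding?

Beat 2 of bar 11 is beat (11−1)×4 + 2 = 42 overall.
Running totals: Ab7 ends at 3, A ends at 6, Gm ends at 9, Fm ends at 13, Fm7 ends at 16, Cadd9 ends at 21, Gm7 ends at 26, Bb6 ends at 31, Eadd9 ends at 34, Ebdim ends at 41, Eb7 ends at 45.
Beat 42 falls within Eb7.

Eb7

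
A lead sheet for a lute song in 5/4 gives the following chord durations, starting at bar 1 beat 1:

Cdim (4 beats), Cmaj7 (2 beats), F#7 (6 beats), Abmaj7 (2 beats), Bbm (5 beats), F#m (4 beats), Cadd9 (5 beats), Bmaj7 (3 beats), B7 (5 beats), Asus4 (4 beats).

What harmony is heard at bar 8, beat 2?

Asus4

Beat 2 of bar 8 is beat (8−1)×5 + 2 = 37 overall.
Running totals: Cdim ends at 4, Cmaj7 ends at 6, F#7 ends at 12, Abmaj7 ends at 14, Bbm ends at 19, F#m ends at 23, Cadd9 ends at 28, Bmaj7 ends at 31, B7 ends at 36, Asus4 ends at 40.
Beat 37 falls within Asus4.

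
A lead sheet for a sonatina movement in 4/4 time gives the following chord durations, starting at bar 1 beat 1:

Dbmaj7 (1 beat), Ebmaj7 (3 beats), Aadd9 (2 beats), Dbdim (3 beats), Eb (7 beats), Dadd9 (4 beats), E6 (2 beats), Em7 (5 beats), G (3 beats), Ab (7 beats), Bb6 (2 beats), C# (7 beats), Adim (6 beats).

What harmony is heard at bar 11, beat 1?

Beat 1 of bar 11 is beat (11−1)×4 + 1 = 41 overall.
Running totals: Dbmaj7 ends at 1, Ebmaj7 ends at 4, Aadd9 ends at 6, Dbdim ends at 9, Eb ends at 16, Dadd9 ends at 20, E6 ends at 22, Em7 ends at 27, G ends at 30, Ab ends at 37, Bb6 ends at 39, C# ends at 46.
Beat 41 falls within C#.

C#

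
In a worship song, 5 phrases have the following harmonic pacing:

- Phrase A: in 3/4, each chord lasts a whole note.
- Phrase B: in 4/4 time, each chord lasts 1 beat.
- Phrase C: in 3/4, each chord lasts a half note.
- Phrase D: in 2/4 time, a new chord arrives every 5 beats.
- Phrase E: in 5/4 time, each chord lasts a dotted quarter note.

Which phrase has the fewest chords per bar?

Phrase D

A: 3 beats/bar ÷ 4 beats/chord = 0.75 chords/bar.
B: 4 beats/bar ÷ 1 beat/chord = 4 chords/bar.
C: 3 beats/bar ÷ 2 beats/chord = 1.5 chords/bar.
D: 2 beats/bar ÷ 5 beats/chord = 0.4 chords/bar.
E: 5 beats/bar ÷ 1.5 beats/chord = 10/3 chords/bar.
Slowest is D at 0.4 chords/bar.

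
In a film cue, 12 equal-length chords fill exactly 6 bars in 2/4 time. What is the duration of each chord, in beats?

6 bars × 2 beats/bar = 12 beats total.
12 beats ÷ 12 chords = 1 beats per chord.
(That is a quarter note.)

1 beat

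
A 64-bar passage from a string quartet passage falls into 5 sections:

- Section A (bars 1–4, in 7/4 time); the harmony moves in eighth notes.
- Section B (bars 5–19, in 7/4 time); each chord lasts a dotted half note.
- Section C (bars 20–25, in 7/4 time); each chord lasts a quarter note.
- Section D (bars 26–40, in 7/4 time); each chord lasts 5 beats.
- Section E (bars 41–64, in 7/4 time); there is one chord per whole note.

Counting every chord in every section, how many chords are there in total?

196 chords

A: 4·7 = 28 beats, 28/0.5 = 56 chords.
B: 15·7 = 105 beats, 105/3 = 35 chords.
C: 6·7 = 42 beats, 42/1 = 42 chords.
D: 15·7 = 105 beats, 105/5 = 21 chords.
E: 24·7 = 168 beats, 168/4 = 42 chords.
Total: 56 + 35 + 42 + 21 + 42 = 196.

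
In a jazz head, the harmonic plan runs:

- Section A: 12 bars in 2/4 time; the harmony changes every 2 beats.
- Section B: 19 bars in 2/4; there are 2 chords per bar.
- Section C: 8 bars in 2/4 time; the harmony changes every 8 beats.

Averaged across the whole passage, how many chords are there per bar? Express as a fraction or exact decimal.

4/3 chords per bar

A: 12 bars of 2 beats is 24 beats; at 2 beats each that's 12 chords.
B: 19 bars of 2 beats is 38 beats; at 1 beat each that's 38 chords.
C: 8 bars of 2 beats is 16 beats; at 8 beats each that's 2 chords.
Overall: 52 chords over 39 bars → 52/39 = 4/3 chords per bar.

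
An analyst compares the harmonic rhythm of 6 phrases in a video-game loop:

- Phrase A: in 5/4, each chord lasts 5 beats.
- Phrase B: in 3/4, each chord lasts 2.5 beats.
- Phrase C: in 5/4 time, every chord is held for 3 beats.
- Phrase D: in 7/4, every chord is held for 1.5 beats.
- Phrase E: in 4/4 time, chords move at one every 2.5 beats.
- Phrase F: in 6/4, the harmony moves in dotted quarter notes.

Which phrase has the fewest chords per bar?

Phrase A

A: 5 beats/bar ÷ 5 beats/chord = 1 chord/bar.
B: 3 beats/bar ÷ 2.5 beats/chord = 1.2 chords/bar.
C: 5 beats/bar ÷ 3 beats/chord = 5/3 chords/bar.
D: 7 beats/bar ÷ 1.5 beats/chord = 14/3 chords/bar.
E: 4 beats/bar ÷ 2.5 beats/chord = 1.6 chords/bar.
F: 6 beats/bar ÷ 1.5 beats/chord = 4 chords/bar.
Slowest is A at 1 chords/bar.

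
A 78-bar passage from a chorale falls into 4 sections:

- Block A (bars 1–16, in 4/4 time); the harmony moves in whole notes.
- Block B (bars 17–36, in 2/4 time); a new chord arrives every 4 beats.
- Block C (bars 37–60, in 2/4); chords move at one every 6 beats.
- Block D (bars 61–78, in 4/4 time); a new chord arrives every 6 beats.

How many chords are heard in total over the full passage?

46 chords

A has 64 beats and chords last 4 each, so 16 chords.
B has 40 beats and chords last 4 each, so 10 chords.
C has 48 beats and chords last 6 each, so 8 chords.
D has 72 beats and chords last 6 each, so 12 chords.
Total: 16 + 10 + 8 + 12 = 46.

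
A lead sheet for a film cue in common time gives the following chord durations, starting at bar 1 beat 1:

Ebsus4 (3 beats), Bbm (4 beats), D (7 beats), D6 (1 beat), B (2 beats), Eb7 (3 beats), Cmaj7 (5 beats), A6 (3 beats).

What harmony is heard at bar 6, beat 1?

Cmaj7

Beat 1 of bar 6 is beat (6−1)×4 + 1 = 21 overall.
Running totals: Ebsus4 ends at 3, Bbm ends at 7, D ends at 14, D6 ends at 15, B ends at 17, Eb7 ends at 20, Cmaj7 ends at 25.
Beat 21 falls within Cmaj7.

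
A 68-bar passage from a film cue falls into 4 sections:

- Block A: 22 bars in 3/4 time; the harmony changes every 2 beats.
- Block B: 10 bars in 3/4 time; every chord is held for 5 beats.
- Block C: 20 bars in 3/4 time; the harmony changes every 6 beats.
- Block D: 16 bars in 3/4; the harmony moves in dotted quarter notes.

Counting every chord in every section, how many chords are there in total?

A has 66 beats and chords last 2 each, so 33 chords.
B has 30 beats and chords last 5 each, so 6 chords.
C has 60 beats and chords last 6 each, so 10 chords.
D has 48 beats and chords last 1.5 each, so 32 chords.
Total: 33 + 6 + 10 + 32 = 81.

81 chords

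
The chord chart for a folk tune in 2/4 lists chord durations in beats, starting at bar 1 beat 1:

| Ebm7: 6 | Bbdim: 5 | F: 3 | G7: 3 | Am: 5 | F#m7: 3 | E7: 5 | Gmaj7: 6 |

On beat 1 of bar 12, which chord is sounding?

Beat 1 of bar 12 is beat (12−1)×2 + 1 = 23 overall.
Running totals: Ebm7 ends at 6, Bbdim ends at 11, F ends at 14, G7 ends at 17, Am ends at 22, F#m7 ends at 25.
Beat 23 falls within F#m7.

F#m7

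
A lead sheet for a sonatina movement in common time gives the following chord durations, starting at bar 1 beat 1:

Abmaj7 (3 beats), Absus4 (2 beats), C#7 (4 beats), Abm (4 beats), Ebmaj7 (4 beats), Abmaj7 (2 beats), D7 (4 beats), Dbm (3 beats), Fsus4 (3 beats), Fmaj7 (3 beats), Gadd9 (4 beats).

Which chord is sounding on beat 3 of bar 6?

Beat 3 of bar 6 is beat (6−1)×4 + 3 = 23 overall.
Running totals: Abmaj7 ends at 3, Absus4 ends at 5, C#7 ends at 9, Abm ends at 13, Ebmaj7 ends at 17, Abmaj7 ends at 19, D7 ends at 23.
Beat 23 falls within D7.

D7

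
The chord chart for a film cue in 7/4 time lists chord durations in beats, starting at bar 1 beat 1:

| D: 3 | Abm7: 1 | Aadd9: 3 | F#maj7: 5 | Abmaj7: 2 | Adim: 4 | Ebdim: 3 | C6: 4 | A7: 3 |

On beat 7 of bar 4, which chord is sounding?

A7

Beat 7 of bar 4 is beat (4−1)×7 + 7 = 28 overall.
Running totals: D ends at 3, Abm7 ends at 4, Aadd9 ends at 7, F#maj7 ends at 12, Abmaj7 ends at 14, Adim ends at 18, Ebdim ends at 21, C6 ends at 25, A7 ends at 28.
Beat 28 falls within A7.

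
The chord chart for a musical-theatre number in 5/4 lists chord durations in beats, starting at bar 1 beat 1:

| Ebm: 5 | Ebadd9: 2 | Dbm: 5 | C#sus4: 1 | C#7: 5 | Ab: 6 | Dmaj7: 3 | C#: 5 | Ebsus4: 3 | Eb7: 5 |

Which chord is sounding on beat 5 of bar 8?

Beat 5 of bar 8 is beat (8−1)×5 + 5 = 40 overall.
Running totals: Ebm ends at 5, Ebadd9 ends at 7, Dbm ends at 12, C#sus4 ends at 13, C#7 ends at 18, Ab ends at 24, Dmaj7 ends at 27, C# ends at 32, Ebsus4 ends at 35, Eb7 ends at 40.
Beat 40 falls within Eb7.

Eb7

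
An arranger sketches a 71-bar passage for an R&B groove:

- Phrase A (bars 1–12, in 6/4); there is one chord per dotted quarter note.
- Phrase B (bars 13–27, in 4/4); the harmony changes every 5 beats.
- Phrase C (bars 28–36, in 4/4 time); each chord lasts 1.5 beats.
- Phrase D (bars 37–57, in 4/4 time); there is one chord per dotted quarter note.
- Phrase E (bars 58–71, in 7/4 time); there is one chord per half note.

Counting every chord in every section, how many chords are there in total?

A has 72 beats and chords last 1.5 each, so 48 chords.
B has 60 beats and chords last 5 each, so 12 chords.
C has 36 beats and chords last 1.5 each, so 24 chords.
D has 84 beats and chords last 1.5 each, so 56 chords.
E has 98 beats and chords last 2 each, so 49 chords.
Total: 48 + 12 + 24 + 56 + 49 = 189.

189 chords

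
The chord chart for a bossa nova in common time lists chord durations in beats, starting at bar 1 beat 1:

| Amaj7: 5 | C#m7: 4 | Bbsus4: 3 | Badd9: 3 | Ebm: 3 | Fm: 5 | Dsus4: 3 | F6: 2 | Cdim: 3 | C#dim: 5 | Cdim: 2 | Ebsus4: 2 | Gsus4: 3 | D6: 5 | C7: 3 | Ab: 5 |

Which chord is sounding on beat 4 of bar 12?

Beat 4 of bar 12 is beat (12−1)×4 + 4 = 48 overall.
Running totals: Amaj7 ends at 5, C#m7 ends at 9, Bbsus4 ends at 12, Badd9 ends at 15, Ebm ends at 18, Fm ends at 23, Dsus4 ends at 26, F6 ends at 28, Cdim ends at 31, C#dim ends at 36, Cdim ends at 38, Ebsus4 ends at 40, Gsus4 ends at 43, D6 ends at 48.
Beat 48 falls within D6.

D6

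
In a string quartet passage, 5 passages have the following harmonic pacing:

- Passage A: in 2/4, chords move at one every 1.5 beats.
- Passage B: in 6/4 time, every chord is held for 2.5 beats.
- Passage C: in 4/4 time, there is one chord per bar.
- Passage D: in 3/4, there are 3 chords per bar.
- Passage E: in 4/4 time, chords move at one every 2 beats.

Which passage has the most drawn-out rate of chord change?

Passage C

A: 2/1.5 = 4/3 chords/bar.
B: 6/2.5 = 2.4 chords/bar.
C: 4/4 = 1 chord/bar.
D: 3/1 = 3 chords/bar.
E: 4/2 = 2 chords/bar.
Slowest is C at 1 chords/bar.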